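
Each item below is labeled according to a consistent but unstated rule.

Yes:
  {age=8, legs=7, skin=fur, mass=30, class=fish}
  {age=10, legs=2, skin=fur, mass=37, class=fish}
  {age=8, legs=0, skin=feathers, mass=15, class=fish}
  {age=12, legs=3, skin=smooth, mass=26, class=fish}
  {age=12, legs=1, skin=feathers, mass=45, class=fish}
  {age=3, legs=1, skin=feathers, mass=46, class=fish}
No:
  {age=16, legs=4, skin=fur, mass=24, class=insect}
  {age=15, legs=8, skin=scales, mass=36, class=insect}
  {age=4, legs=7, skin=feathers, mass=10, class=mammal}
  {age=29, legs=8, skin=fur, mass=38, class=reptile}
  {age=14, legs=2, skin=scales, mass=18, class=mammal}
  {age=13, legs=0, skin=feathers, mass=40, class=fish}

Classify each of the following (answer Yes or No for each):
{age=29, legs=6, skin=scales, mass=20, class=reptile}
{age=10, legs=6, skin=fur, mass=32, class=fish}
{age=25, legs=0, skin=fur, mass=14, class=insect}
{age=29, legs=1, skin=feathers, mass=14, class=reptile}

The pattern is that an item is 'Yes' exactly when: class is fish AND age ≤ 12.
{age=29, legs=6, skin=scales, mass=20, class=reptile}: No (class is reptile, age = 29).
{age=10, legs=6, skin=fur, mass=32, class=fish}: Yes (class is fish, age = 10).
{age=25, legs=0, skin=fur, mass=14, class=insect}: No (class is insect, age = 25).
{age=29, legs=1, skin=feathers, mass=14, class=reptile}: No (class is reptile, age = 29).

No, Yes, No, No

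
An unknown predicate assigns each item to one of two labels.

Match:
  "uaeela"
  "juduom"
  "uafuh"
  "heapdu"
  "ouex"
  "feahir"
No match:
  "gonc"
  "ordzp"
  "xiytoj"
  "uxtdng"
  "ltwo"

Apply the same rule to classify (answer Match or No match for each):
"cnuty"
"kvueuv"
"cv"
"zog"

No match, Match, No match, No match

Rule: has ≥ 3 vowels. This holds for each 'Match' example and fails for each 'No match' one.
"cnuty": No match (1 vowel).
"kvueuv": Match (3 vowels).
"cv": No match (0 vowels).
"zog": No match (1 vowel).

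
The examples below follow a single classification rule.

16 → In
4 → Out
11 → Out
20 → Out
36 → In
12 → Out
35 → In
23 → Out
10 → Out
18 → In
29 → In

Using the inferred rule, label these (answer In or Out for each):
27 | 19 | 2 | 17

In, In, Out, In

The rule appears to be: digit sum ≥ 6.
27: digit sum 2+7 = 9 — checks out, so In.
19: digit sum 1+9 = 10 — checks out, so In.
2: digit sum 2 — does not fit, so Out.
17: digit sum 1+7 = 8 — checks out, so In.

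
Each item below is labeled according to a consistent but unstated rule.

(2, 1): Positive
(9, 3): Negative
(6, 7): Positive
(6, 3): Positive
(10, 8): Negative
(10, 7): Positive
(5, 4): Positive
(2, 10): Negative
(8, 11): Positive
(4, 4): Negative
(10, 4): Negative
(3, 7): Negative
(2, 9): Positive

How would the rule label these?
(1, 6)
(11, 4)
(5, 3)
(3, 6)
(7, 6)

Positive, Positive, Negative, Positive, Positive

The classifier is using: sum is odd.
(1, 6): 1+6 = 7, passes → Positive. (11, 4): 11+4 = 15, passes → Positive. (5, 3): 5+3 = 8, doesn't match → Negative. (3, 6): 3+6 = 9, passes → Positive. (7, 6): 7+6 = 13, passes → Positive.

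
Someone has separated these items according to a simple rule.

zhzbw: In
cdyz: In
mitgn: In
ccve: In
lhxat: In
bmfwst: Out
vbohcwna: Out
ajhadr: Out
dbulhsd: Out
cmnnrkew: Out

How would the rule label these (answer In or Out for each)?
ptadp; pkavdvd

All 'In' examples share one property — length ≤ 5 — and every 'Out' example lacks it.

In, Out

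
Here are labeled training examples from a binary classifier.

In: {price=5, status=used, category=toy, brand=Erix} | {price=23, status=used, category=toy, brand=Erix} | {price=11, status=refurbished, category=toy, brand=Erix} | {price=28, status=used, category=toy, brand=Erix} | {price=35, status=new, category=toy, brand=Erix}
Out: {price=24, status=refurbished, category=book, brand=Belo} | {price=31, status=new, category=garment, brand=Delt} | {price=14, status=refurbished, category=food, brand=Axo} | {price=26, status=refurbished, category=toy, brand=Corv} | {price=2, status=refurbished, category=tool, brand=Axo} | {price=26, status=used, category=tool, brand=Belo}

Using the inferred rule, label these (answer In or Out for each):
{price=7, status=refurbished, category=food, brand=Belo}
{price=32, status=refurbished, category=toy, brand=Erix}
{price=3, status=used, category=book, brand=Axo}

Every 'In' example satisfies: brand is Erix. None of the 'Out' examples do.
Out: {price=7, status=refurbished, category=food, brand=Belo}, since brand is Belo.
In: {price=32, status=refurbished, category=toy, brand=Erix}, since brand is Erix.
Out: {price=3, status=used, category=book, brand=Axo}, since brand is Axo.

Out, In, Out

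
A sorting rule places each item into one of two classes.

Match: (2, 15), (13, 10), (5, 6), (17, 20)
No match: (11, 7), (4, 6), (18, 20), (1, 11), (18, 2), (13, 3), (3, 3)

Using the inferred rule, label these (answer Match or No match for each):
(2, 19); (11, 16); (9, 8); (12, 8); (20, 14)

The rule appears to be: sum is odd.
Match: (2, 19), since 2+19 = 21.
Match: (11, 16), since 11+16 = 27.
Match: (9, 8), since 9+8 = 17.
No match: (12, 8), since 12+8 = 20.
No match: (20, 14), since 20+14 = 34.

Match, Match, Match, No match, No match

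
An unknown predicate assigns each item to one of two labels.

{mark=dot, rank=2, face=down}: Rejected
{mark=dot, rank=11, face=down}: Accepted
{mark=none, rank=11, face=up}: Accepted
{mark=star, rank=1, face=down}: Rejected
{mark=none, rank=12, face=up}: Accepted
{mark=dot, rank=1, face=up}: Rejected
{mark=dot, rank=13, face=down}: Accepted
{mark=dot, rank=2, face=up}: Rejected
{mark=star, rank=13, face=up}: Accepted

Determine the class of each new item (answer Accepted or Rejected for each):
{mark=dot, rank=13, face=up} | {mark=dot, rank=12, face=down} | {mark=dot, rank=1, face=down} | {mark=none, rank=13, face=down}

Accepted, Accepted, Rejected, Accepted

The pattern is that an item is 'Accepted' exactly when: rank ≥ 11.
{mark=dot, rank=13, face=up}: rank = 13, matches → Accepted. {mark=dot, rank=12, face=down}: rank = 12, matches → Accepted. {mark=dot, rank=1, face=down}: rank = 1, fails the rule → Rejected. {mark=none, rank=13, face=down}: rank = 13, matches → Accepted.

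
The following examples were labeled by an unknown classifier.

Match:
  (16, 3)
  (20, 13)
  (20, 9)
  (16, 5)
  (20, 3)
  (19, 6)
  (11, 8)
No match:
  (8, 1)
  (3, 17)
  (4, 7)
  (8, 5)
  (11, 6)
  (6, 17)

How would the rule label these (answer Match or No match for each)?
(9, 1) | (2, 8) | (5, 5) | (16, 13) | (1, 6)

Every 'Match' example satisfies: first > second AND sum ≥ 19. None of the 'No match' examples do.
(9, 1): No match (9 > 1, 9+1 = 10).
(2, 8): No match (2 < 8, 2+8 = 10).
(5, 5): No match (5 = 5, 5+5 = 10).
(16, 13): Match (16 > 13, 16+13 = 29).
(1, 6): No match (1 < 6, 1+6 = 7).

No match, No match, No match, Match, No match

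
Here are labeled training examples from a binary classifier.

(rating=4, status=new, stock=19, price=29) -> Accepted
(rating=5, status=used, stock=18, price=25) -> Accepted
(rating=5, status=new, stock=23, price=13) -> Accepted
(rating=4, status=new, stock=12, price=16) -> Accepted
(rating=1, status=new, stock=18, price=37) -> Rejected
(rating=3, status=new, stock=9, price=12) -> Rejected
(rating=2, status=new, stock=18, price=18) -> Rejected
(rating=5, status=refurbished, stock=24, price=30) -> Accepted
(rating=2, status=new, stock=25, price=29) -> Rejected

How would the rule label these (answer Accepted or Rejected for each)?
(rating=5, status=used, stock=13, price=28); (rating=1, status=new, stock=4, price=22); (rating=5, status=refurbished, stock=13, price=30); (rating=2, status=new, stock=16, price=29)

Every 'Accepted' example satisfies: rating ≥ 4. None of the 'Rejected' examples do.
Accepted: (rating=5, status=used, stock=13, price=28), since rating = 5. Rejected: (rating=1, status=new, stock=4, price=22), since rating = 1. Accepted: (rating=5, status=refurbished, stock=13, price=30), since rating = 5. Rejected: (rating=2, status=new, stock=16, price=29), since rating = 2.

Accepted, Rejected, Accepted, Rejected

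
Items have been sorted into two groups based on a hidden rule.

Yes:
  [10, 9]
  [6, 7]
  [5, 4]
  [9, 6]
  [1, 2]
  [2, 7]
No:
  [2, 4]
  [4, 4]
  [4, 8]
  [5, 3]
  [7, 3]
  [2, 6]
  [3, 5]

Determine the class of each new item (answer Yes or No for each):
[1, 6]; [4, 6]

The pattern is that an item is 'Yes' exactly when: sum is odd.
[1, 6]: 1+6 = 7, matches → Yes. [4, 6]: 4+6 = 10, does not satisfy this → No.

Yes, No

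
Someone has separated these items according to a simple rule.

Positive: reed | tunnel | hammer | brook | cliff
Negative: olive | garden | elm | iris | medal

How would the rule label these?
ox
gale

Negative, Negative

The pattern is that an item is 'Positive' exactly when: has a double letter.
ox → no doubled letter → Negative.
gale → no doubled letter → Negative.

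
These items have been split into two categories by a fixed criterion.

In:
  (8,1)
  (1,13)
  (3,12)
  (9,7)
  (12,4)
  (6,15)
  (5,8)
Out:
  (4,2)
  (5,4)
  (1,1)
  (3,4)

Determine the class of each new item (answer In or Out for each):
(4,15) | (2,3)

In, Out

Every 'In' example satisfies: max ≥ 6. None of the 'Out' examples do.
(4,15): max 15, meets the rule → In. (2,3): max 3, fails this test → Out.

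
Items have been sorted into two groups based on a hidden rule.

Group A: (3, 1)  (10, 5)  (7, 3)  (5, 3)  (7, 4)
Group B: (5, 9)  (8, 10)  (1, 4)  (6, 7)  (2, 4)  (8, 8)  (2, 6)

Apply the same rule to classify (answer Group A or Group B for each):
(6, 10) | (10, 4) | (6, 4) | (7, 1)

Group B, Group A, Group A, Group A

The rule appears to be: first > second.
Group B: (6, 10), since 6 < 10.
Group A: (10, 4), since 10 > 4.
Group A: (6, 4), since 6 > 4.
Group A: (7, 1), since 7 > 1.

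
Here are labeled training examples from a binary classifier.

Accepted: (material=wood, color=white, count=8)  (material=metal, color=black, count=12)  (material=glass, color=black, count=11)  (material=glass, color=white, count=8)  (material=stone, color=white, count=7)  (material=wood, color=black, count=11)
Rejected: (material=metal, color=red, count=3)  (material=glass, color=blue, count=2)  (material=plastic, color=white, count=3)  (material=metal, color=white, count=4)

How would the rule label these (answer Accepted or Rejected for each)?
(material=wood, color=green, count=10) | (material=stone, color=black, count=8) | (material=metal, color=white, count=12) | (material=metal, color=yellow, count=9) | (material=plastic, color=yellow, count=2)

Every 'Accepted' example satisfies: count ≥ 7. None of the 'Rejected' examples do.
(material=wood, color=green, count=10): count = 10, checks out → Accepted. (material=stone, color=black, count=8): count = 8, checks out → Accepted. (material=metal, color=white, count=12): count = 12, checks out → Accepted. (material=metal, color=yellow, count=9): count = 9, checks out → Accepted. (material=plastic, color=yellow, count=2): count = 2, fails this test → Rejected.

Accepted, Accepted, Accepted, Accepted, Rejected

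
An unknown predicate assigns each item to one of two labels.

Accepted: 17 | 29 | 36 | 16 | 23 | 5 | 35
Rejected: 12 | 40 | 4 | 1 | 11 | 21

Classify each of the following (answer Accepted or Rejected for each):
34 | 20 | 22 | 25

Accepted, Rejected, Rejected, Accepted

Every 'Accepted' example satisfies: digit sum ≥ 5. None of the 'Rejected' examples do.
34: digit sum 3+4 = 7 — passes, so Accepted.
20: digit sum 2+0 = 2 — does not pass, so Rejected.
22: digit sum 2+2 = 4 — does not pass, so Rejected.
25: digit sum 2+5 = 7 — passes, so Accepted.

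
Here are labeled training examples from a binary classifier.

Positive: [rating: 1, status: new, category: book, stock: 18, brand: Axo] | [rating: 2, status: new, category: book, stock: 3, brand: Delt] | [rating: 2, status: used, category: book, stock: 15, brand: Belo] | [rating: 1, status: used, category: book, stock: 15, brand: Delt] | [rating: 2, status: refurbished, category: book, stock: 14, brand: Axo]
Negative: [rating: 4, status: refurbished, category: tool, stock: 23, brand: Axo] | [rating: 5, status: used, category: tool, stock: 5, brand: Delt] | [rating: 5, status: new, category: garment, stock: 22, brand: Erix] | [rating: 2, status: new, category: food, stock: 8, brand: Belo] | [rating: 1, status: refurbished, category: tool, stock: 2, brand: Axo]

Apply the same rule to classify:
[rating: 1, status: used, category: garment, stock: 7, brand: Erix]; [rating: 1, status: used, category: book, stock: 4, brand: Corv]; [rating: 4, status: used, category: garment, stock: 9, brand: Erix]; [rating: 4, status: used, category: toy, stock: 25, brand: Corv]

Negative, Positive, Negative, Negative

Looking at the examples, the only property every 'Positive' case has and every 'Negative' case lacks is: category is book.
[rating: 1, status: used, category: garment, stock: 7, brand: Erix] — category is garment, hence Negative. [rating: 1, status: used, category: book, stock: 4, brand: Corv] — category is book, hence Positive. [rating: 4, status: used, category: garment, stock: 9, brand: Erix] — category is garment, hence Negative. [rating: 4, status: used, category: toy, stock: 25, brand: Corv] — category is toy, hence Negative.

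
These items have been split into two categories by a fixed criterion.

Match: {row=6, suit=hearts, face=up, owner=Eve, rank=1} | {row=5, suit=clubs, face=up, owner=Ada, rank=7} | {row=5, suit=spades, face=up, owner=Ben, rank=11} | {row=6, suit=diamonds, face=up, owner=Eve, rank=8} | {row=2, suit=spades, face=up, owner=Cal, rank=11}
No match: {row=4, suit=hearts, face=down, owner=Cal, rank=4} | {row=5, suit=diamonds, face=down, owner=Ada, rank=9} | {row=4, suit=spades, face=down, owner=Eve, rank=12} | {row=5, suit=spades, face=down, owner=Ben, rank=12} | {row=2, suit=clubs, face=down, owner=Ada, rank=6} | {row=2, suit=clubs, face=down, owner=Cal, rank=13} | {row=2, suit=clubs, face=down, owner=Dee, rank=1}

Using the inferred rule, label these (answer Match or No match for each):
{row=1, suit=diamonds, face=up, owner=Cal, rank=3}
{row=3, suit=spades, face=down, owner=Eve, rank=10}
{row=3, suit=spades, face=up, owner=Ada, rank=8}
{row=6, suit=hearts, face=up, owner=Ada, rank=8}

Match, No match, Match, Match

A rule that fits every label: face is up — true of each 'Match' example, false of each 'No match' one.
{row=1, suit=diamonds, face=up, owner=Cal, rank=3} — face is up, hence Match. {row=3, suit=spades, face=down, owner=Eve, rank=10} — face is down, hence No match. {row=3, suit=spades, face=up, owner=Ada, rank=8} — face is up, hence Match. {row=6, suit=hearts, face=up, owner=Ada, rank=8} — face is up, hence Match.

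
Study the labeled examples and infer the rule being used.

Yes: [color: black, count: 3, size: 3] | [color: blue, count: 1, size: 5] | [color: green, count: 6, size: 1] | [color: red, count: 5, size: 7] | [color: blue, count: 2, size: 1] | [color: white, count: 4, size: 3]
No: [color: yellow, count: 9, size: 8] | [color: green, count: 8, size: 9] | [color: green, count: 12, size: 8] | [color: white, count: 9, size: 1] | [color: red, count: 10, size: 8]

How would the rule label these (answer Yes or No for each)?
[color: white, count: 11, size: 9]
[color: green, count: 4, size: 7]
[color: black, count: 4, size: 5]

All 'Yes' examples share one property — count ≤ 6 — and every 'No' example lacks it.
[color: white, count: 11, size: 9] — count = 11, hence No.
[color: green, count: 4, size: 7] — count = 4, hence Yes.
[color: black, count: 4, size: 5] — count = 4, hence Yes.

No, Yes, Yes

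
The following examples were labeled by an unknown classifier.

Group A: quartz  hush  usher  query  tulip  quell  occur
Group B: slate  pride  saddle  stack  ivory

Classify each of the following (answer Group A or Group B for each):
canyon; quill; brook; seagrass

Group B, Group A, Group B, Group B

The distinguishing property — contains 'u' — holds for all the 'Group A' cases and none of the 'Group B' cases.
Group B: canyon, since no 'u'. Group A: quill, since has 'u'. Group B: brook, since no 'u'. Group B: seagrass, since no 'u'.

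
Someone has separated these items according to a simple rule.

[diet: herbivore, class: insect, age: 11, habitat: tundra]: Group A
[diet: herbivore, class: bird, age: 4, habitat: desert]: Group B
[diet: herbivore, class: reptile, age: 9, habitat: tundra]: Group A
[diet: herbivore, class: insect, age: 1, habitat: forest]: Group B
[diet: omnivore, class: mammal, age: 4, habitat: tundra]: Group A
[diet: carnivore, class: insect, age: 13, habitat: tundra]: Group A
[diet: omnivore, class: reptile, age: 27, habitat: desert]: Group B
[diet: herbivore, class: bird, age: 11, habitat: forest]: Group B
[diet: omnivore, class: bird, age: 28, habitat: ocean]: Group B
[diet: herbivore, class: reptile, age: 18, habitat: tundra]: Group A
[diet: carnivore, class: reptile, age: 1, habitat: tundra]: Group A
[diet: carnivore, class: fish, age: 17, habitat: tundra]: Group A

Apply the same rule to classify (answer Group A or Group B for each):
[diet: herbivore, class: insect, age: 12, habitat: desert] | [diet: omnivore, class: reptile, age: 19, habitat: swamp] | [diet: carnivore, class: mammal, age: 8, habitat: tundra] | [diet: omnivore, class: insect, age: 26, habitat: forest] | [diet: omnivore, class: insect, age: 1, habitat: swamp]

Group B, Group B, Group A, Group B, Group B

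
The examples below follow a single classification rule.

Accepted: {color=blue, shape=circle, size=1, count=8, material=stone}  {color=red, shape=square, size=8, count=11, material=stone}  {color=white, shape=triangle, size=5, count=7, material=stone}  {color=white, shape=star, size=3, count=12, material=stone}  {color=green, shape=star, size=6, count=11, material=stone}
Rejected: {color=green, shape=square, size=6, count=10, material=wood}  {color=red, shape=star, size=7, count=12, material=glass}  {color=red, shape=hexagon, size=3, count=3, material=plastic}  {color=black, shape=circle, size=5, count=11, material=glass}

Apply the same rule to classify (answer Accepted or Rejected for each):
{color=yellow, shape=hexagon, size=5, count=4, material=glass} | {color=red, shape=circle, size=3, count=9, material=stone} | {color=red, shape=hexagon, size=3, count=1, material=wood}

'Accepted' ⟺ material is stone.
{color=yellow, shape=hexagon, size=5, count=4, material=glass} → material is glass → Rejected.
{color=red, shape=circle, size=3, count=9, material=stone} → material is stone → Accepted.
{color=red, shape=hexagon, size=3, count=1, material=wood} → material is wood → Rejected.

Rejected, Accepted, Rejected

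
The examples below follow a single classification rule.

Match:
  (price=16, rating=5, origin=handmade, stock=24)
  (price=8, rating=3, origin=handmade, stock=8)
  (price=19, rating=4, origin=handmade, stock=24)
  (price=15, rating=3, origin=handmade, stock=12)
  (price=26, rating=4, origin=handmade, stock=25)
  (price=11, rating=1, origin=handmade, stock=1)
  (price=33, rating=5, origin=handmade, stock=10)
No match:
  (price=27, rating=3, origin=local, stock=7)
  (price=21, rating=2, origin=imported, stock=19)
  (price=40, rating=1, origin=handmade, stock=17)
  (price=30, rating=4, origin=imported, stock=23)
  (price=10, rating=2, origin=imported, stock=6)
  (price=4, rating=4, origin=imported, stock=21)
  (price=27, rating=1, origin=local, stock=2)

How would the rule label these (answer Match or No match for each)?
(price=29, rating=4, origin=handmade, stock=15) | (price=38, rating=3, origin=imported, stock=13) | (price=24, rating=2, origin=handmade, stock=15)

Match, No match, Match

The simplest hypothesis consistent with all the labels is: origin is handmade AND price ≤ 33.
Match: (price=29, rating=4, origin=handmade, stock=15), since origin is handmade, price = 29. No match: (price=38, rating=3, origin=imported, stock=13), since origin is imported, price = 38. Match: (price=24, rating=2, origin=handmade, stock=15), since origin is handmade, price = 24.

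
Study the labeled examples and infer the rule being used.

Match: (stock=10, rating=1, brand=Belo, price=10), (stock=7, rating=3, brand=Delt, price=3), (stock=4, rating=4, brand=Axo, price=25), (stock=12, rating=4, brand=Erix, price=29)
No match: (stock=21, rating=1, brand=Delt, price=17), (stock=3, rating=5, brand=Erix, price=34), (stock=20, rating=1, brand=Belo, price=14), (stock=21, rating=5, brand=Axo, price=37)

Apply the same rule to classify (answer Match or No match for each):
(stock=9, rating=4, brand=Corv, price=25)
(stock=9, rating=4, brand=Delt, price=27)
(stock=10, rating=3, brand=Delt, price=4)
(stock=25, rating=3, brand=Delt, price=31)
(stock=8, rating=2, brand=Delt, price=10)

Match, Match, Match, No match, Match

One predicate separates the groups cleanly: stock ≥ 4 AND stock ≤ 12.
(stock=9, rating=4, brand=Corv, price=25) — stock = 9, hence Match. (stock=9, rating=4, brand=Delt, price=27) — stock = 9, hence Match. (stock=10, rating=3, brand=Delt, price=4) — stock = 10, hence Match. (stock=25, rating=3, brand=Delt, price=31) — stock = 25, hence No match. (stock=8, rating=2, brand=Delt, price=10) — stock = 8, hence Match.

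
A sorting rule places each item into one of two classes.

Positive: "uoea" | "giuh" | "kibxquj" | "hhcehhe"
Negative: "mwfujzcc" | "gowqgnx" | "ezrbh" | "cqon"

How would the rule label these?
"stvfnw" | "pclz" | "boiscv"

Negative, Negative, Positive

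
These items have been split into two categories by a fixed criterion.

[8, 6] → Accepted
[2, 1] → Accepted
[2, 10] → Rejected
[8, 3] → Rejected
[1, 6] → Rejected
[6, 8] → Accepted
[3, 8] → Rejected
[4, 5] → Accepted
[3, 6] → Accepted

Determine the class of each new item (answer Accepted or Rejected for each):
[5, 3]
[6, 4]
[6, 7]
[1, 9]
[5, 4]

Accepted, Accepted, Accepted, Rejected, Accepted

The simplest hypothesis consistent with all the labels is: |first − second| ≤ 3.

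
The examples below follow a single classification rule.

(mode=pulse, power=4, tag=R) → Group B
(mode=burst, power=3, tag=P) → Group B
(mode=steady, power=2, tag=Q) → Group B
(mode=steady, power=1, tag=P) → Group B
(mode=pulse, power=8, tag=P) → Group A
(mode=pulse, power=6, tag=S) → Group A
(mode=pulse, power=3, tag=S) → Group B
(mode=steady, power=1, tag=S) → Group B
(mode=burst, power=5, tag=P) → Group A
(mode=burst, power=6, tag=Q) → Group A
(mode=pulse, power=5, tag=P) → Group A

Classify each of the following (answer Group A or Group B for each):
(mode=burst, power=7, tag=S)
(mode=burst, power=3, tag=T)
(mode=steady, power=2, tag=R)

Group A, Group B, Group B

Every 'Group A' example satisfies: power ≥ 5. None of the 'Group B' examples do.
(mode=burst, power=7, tag=S): Group A (power = 7).
(mode=burst, power=3, tag=T): Group B (power = 3).
(mode=steady, power=2, tag=R): Group B (power = 2).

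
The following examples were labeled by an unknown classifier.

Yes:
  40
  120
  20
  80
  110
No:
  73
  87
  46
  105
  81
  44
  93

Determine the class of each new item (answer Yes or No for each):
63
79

No, No

All 'Yes' examples share one property — multiple of 10 — and every 'No' example lacks it.
63 — 63 = 10·6 + 3, hence No.
79 — 79 = 10·7 + 9, hence No.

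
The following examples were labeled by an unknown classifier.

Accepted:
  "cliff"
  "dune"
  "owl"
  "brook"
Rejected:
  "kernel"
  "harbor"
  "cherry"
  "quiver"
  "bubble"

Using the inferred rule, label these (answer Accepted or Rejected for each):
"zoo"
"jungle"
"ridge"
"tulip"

Accepted, Rejected, Accepted, Accepted

One predicate separates the groups cleanly: length ≤ 5.
"zoo" → length 3 → Accepted. "jungle" → length 6 → Rejected. "ridge" → length 5 → Accepted. "tulip" → length 5 → Accepted.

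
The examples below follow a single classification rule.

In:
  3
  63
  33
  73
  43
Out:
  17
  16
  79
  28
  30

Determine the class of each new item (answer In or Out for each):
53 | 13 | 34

In, In, Out

The distinguishing property — ends in digit 3 — holds for all the 'In' cases and none of the 'Out' cases.
53: last digit 3, qualifies → In.
13: last digit 3, qualifies → In.
34: last digit 4, does not fit → Out.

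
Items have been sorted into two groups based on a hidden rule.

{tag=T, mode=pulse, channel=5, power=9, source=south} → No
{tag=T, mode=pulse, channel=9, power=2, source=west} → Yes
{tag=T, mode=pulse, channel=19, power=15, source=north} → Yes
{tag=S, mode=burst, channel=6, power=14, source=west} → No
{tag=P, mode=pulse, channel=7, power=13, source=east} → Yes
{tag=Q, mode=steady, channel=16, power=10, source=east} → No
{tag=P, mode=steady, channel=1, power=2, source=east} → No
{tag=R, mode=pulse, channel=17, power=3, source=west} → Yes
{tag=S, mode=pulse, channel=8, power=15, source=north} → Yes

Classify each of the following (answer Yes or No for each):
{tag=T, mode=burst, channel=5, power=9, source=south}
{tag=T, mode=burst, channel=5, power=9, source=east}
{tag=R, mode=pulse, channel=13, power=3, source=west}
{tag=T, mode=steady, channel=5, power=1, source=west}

No, No, Yes, No

All 'Yes' examples share one property — mode is pulse AND channel ≥ 6 — and every 'No' example lacks it.
{tag=T, mode=burst, channel=5, power=9, source=south}: No (mode is burst, channel = 5).
{tag=T, mode=burst, channel=5, power=9, source=east}: No (mode is burst, channel = 5).
{tag=R, mode=pulse, channel=13, power=3, source=west}: Yes (mode is pulse, channel = 13).
{tag=T, mode=steady, channel=5, power=1, source=west}: No (mode is steady, channel = 5).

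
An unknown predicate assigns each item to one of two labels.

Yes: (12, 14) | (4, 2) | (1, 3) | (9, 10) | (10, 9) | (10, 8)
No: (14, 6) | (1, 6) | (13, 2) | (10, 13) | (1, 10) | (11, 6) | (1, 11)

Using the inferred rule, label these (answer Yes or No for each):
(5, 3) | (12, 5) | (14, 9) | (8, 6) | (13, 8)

Yes, No, No, Yes, No

The pattern is that an item is 'Yes' exactly when: |first − second| ≤ 2.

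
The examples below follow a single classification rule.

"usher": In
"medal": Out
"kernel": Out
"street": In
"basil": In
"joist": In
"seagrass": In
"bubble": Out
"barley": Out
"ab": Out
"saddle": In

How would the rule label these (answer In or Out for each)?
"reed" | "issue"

Comparing the two groups points to one rule — contains 's'.
"reed": no 's', lacks this property → Out.
"issue": has 's', fits → In.

Out, In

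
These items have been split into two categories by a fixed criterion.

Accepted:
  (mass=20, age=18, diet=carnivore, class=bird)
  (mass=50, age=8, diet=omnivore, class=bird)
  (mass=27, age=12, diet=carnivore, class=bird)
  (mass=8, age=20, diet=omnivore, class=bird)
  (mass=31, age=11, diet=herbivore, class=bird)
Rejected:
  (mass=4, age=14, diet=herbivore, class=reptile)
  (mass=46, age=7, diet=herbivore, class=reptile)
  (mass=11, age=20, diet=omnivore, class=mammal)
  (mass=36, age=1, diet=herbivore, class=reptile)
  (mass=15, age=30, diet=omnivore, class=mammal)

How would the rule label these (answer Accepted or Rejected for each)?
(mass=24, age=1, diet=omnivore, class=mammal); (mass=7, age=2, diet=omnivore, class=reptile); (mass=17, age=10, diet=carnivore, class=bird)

Rejected, Rejected, Accepted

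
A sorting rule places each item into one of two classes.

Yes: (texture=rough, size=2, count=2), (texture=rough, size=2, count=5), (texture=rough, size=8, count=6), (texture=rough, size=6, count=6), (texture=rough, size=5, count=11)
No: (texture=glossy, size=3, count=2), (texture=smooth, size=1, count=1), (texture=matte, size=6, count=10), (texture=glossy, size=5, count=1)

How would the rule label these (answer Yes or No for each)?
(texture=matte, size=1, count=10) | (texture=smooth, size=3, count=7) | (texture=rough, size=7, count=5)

The pattern is that an item is 'Yes' exactly when: texture is rough.
(texture=matte, size=1, count=10): texture is matte, does not satisfy this → No.
(texture=smooth, size=3, count=7): texture is smooth, does not satisfy this → No.
(texture=rough, size=7, count=5): texture is rough, satisfies this → Yes.

No, No, Yes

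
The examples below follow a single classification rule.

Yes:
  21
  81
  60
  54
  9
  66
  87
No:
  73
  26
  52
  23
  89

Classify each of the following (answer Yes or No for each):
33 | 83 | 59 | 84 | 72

'Yes' ⟺ multiple of 3.
33: 33 = 3·11, fits → Yes. 83: 83 = 3·27 + 2, doesn't match → No. 59: 59 = 3·19 + 2, doesn't match → No. 84: 84 = 3·28, fits → Yes. 72: 72 = 3·24, fits → Yes.

Yes, No, No, Yes, Yes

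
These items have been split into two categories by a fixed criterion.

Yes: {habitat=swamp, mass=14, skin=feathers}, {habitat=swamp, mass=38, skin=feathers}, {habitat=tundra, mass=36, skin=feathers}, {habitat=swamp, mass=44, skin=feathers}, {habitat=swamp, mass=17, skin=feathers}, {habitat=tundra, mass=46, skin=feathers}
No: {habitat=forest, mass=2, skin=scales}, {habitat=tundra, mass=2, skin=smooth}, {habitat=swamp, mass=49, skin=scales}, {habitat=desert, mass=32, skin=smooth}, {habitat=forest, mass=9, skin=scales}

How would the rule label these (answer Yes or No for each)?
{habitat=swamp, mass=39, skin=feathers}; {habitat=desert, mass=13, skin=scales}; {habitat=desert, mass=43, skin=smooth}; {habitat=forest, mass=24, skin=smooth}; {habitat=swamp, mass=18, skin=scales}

Checking candidate rules against both groups, what survives is: skin is feathers.
{habitat=swamp, mass=39, skin=feathers} → skin is feathers → Yes. {habitat=desert, mass=13, skin=scales} → skin is scales → No. {habitat=desert, mass=43, skin=smooth} → skin is smooth → No. {habitat=forest, mass=24, skin=smooth} → skin is smooth → No. {habitat=swamp, mass=18, skin=scales} → skin is scales → No.

Yes, No, No, No, No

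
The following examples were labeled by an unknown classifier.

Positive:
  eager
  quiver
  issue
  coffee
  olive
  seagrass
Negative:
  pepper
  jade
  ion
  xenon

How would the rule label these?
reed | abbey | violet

'Positive' ⟺ has ≥ 3 vowels.
reed: 2 vowels, fails the rule → Negative. abbey: 2 vowels, fails the rule → Negative. violet: 3 vowels, qualifies → Positive.

Negative, Negative, Positive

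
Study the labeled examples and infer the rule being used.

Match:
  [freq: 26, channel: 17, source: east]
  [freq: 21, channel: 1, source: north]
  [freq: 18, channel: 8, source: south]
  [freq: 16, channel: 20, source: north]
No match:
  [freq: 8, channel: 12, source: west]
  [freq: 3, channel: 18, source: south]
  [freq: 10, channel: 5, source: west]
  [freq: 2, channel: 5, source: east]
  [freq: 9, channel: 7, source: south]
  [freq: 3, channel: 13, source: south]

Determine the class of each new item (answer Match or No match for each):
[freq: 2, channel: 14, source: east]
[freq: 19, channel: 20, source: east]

No match, Match

The common property of the 'Match' items is: freq ≥ 16. No 'No match' item has it.
[freq: 2, channel: 14, source: east] — freq = 2, hence No match. [freq: 19, channel: 20, source: east] — freq = 19, hence Match.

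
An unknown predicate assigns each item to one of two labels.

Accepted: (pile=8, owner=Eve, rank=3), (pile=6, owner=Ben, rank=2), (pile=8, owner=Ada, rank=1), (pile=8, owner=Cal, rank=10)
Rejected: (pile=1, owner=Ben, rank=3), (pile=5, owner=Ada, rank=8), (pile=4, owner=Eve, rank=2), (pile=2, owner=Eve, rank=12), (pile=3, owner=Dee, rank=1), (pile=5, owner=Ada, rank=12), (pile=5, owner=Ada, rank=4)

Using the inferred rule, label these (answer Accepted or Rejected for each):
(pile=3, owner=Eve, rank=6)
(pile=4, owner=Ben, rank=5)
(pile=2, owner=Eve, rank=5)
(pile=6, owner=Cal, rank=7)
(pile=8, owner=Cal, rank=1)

Rejected, Rejected, Rejected, Accepted, Accepted

All 'Accepted' examples share one property — pile ≥ 6 — and every 'Rejected' example lacks it.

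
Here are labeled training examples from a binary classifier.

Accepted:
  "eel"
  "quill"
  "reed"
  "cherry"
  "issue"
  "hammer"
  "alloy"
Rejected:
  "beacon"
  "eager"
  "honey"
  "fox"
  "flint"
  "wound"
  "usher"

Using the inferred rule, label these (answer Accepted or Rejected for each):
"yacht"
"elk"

Rejected, Rejected

The classifier is using: has a double letter.
"yacht": no doubled letter — lacks this property, so Rejected. "elk": no doubled letter — lacks this property, so Rejected.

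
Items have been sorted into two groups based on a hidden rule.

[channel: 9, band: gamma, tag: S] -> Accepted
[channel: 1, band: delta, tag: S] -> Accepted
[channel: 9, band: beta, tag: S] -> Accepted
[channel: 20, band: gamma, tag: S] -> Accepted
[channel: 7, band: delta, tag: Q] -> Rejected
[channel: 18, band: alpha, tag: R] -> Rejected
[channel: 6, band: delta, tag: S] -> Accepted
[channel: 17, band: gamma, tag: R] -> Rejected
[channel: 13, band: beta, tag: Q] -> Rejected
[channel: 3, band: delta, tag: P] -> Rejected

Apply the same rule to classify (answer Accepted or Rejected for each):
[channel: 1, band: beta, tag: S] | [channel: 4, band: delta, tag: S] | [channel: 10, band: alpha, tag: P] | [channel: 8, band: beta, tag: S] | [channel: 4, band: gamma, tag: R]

The classifier is using: tag is S.
[channel: 1, band: beta, tag: S]: Accepted (tag is S). [channel: 4, band: delta, tag: S]: Accepted (tag is S). [channel: 10, band: alpha, tag: P]: Rejected (tag is P). [channel: 8, band: beta, tag: S]: Accepted (tag is S). [channel: 4, band: gamma, tag: R]: Rejected (tag is R).

Accepted, Accepted, Rejected, Accepted, Rejected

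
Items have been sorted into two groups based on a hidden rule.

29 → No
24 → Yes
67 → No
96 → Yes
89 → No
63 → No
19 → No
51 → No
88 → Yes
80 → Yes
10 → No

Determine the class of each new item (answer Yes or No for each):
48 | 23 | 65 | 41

The simplest hypothesis consistent with all the labels is: multiple of 4.
48 → 48 = 4·12 → Yes.
23 → 23 = 4·5 + 3 → No.
65 → 65 = 4·16 + 1 → No.
41 → 41 = 4·10 + 1 → No.

Yes, No, No, No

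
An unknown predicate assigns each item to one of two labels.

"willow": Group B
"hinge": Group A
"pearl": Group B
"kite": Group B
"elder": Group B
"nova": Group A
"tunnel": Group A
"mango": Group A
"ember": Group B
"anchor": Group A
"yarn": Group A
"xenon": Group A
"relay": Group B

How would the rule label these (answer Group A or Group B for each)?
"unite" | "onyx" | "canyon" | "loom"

Group A, Group A, Group A, Group B

A rule that fits every label: contains 'n' — true of each 'Group A' example, false of each 'Group B' one.
"unite" — has 'n', hence Group A. "onyx" — has 'n', hence Group A. "canyon" — has 'n', hence Group A. "loom" — no 'n', hence Group B.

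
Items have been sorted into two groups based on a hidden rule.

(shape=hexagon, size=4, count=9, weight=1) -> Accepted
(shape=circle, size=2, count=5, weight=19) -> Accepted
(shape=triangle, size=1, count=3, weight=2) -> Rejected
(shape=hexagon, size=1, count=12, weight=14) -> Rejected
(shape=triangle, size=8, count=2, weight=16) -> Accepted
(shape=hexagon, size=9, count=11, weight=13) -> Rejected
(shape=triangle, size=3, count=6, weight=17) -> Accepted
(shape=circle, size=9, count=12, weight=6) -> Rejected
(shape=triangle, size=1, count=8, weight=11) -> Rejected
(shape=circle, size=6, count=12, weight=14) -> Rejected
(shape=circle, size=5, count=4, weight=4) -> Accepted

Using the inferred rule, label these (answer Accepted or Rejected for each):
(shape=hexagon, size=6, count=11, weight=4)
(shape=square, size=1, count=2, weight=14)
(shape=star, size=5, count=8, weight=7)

The common property of the 'Accepted' items is: count ≤ 9 AND size ≥ 2. No 'Rejected' item has it.
(shape=hexagon, size=6, count=11, weight=4): count = 11, size = 6 — doesn't match, so Rejected.
(shape=square, size=1, count=2, weight=14): count = 2, size = 1 — doesn't match, so Rejected.
(shape=star, size=5, count=8, weight=7): count = 8, size = 5 — qualifies, so Accepted.

Rejected, Rejected, Accepted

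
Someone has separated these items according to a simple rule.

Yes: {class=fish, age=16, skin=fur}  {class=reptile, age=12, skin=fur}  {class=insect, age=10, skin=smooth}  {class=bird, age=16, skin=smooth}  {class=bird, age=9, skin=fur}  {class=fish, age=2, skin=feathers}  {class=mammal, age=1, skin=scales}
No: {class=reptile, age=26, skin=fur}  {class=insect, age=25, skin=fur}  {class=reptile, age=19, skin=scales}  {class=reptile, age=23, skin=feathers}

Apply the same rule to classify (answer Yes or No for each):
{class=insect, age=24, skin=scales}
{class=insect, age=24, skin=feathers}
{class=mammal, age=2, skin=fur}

The common property of the 'Yes' items is: age ≤ 16. No 'No' item has it.
No: {class=insect, age=24, skin=scales}, since age = 24. No: {class=insect, age=24, skin=feathers}, since age = 24. Yes: {class=mammal, age=2, skin=fur}, since age = 2.

No, No, Yes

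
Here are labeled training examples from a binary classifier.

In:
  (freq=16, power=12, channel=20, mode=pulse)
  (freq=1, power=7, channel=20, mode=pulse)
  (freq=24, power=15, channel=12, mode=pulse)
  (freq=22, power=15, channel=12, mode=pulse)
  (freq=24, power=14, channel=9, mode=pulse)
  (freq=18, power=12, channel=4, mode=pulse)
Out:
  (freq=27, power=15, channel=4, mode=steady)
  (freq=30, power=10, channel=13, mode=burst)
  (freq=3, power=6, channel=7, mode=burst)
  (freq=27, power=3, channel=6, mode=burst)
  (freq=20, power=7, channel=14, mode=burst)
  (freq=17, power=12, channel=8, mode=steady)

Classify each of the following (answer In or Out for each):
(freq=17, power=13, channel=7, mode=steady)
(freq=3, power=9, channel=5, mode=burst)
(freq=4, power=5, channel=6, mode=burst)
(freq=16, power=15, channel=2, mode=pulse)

The distinguishing property — mode is pulse — holds for all the 'In' cases and none of the 'Out' cases.
(freq=17, power=13, channel=7, mode=steady): mode is steady, doesn't match → Out.
(freq=3, power=9, channel=5, mode=burst): mode is burst, doesn't match → Out.
(freq=4, power=5, channel=6, mode=burst): mode is burst, doesn't match → Out.
(freq=16, power=15, channel=2, mode=pulse): mode is pulse, checks out → In.

Out, Out, Out, In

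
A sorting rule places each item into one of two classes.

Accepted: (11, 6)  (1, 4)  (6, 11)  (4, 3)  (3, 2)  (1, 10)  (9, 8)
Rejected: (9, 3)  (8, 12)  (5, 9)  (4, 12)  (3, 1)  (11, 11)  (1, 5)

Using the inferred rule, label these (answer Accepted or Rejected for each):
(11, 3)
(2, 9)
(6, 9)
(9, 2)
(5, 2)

Comparing the two groups points to one rule — sum is odd.

Rejected, Accepted, Accepted, Accepted, Accepted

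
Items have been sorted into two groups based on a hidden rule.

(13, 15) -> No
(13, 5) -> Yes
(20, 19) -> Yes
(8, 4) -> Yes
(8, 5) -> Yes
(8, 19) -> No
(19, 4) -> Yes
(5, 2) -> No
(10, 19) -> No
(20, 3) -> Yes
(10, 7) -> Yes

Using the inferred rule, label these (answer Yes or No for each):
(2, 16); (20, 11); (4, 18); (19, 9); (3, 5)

No, Yes, No, Yes, No

The classifier is using: first > second AND sum ≥ 12.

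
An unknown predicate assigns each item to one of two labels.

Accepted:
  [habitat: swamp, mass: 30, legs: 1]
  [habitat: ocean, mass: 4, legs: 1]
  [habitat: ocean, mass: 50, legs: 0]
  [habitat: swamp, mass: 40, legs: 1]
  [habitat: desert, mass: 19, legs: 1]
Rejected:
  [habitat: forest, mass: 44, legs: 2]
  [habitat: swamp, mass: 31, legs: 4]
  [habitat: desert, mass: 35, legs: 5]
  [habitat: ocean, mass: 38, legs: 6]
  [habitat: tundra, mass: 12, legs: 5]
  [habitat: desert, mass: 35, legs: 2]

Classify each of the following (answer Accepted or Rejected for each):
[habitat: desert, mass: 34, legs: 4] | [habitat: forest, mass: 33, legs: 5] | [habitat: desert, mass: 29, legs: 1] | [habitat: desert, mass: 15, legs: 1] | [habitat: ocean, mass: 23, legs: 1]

Rejected, Rejected, Accepted, Accepted, Accepted

A rule that fits every label: legs ≤ 1 — true of each 'Accepted' example, false of each 'Rejected' one.
[habitat: desert, mass: 34, legs: 4]: legs = 4, lacks this property → Rejected.
[habitat: forest, mass: 33, legs: 5]: legs = 5, lacks this property → Rejected.
[habitat: desert, mass: 29, legs: 1]: legs = 1, satisfies this → Accepted.
[habitat: desert, mass: 15, legs: 1]: legs = 1, satisfies this → Accepted.
[habitat: ocean, mass: 23, legs: 1]: legs = 1, satisfies this → Accepted.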